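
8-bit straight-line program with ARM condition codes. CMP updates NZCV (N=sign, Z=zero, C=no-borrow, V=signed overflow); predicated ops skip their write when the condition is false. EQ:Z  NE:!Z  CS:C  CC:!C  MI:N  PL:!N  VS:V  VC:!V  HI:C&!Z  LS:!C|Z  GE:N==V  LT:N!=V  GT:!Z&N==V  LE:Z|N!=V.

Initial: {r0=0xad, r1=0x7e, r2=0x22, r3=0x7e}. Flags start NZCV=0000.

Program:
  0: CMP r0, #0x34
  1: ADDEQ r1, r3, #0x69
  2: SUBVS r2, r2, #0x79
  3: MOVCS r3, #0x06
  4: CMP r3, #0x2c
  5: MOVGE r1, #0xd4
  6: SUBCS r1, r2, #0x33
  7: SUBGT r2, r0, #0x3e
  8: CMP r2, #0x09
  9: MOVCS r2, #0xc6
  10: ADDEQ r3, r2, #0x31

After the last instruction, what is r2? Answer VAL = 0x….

0: ✓ CMP  NZCV=0011
1: · ADDEQ
2: ✓ SUBVS  r2←0xa9
3: ✓ MOVCS  r3←0x06
4: ✓ CMP  NZCV=1000
5: · MOVGE
6: · SUBCS
7: · SUBGT
8: ✓ CMP  NZCV=1010
9: ✓ MOVCS  r2←0xc6
10: · ADDEQ

VAL = 0xc6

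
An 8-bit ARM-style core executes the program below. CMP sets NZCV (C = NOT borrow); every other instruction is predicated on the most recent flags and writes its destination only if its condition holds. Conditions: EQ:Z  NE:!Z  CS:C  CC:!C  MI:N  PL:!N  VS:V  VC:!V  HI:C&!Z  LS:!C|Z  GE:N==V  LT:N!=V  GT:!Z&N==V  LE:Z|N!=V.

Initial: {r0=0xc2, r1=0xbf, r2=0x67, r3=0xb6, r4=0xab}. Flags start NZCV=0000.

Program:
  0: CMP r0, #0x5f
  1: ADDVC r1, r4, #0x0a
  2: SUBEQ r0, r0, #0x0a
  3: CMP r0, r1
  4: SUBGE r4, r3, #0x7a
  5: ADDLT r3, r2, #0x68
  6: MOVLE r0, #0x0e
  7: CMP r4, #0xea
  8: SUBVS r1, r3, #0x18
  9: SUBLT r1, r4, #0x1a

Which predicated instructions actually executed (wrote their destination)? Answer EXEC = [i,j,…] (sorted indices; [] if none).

[0] flags=0011 → (cmp)
[1] flags=0011 VC?F → skip
[2] flags=0011 EQ?F → skip
[3] flags=0010 → (cmp)
[4] flags=0010 GE?T → r4=0x3c
[5] flags=0010 LT?F → skip
[6] flags=0010 LE?F → skip
[7] flags=0000 → (cmp)
[8] flags=0000 VS?F → skip
[9] flags=0000 LT?F → skip

EXEC = [4]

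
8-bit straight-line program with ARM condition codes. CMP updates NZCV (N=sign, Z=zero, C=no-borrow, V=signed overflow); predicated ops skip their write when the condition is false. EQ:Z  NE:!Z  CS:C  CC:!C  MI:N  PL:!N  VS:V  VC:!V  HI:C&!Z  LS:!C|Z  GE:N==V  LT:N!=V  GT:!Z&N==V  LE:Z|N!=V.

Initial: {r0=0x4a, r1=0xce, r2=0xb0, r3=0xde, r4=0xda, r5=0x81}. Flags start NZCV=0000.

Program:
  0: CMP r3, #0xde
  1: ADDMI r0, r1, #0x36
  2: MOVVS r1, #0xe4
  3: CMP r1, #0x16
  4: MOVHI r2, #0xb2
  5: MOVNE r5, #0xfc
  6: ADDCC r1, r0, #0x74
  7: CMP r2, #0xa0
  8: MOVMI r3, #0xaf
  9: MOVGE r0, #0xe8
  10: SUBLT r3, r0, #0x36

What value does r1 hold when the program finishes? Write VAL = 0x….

0: ✓ CMP  NZCV=0110
1: · ADDMI
2: · MOVVS
3: ✓ CMP  NZCV=1010
4: ✓ MOVHI  r2←0xb2
5: ✓ MOVNE  r5←0xfc
6: · ADDCC
7: ✓ CMP  NZCV=0010
8: · MOVMI
9: ✓ MOVGE  r0←0xe8
10: · SUBLT

VAL = 0xce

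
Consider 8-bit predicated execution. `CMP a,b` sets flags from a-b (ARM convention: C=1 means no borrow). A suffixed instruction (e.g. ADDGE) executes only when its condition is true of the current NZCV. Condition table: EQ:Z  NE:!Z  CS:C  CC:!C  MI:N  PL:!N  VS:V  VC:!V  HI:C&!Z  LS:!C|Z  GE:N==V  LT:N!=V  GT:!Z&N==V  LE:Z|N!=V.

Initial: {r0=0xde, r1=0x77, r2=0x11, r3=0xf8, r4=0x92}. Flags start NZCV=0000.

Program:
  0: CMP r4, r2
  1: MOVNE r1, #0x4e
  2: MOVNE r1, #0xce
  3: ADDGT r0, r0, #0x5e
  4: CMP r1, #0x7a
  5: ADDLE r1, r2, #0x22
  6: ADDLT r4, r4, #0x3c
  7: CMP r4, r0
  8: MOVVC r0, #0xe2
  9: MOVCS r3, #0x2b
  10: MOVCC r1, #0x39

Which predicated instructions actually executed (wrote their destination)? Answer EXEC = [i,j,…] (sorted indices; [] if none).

[0] flags=1010 → (cmp)
[1] flags=1010 NE?T → r1=0x4e
[2] flags=1010 NE?T → r1=0xce
[3] flags=1010 GT?F → skip
[4] flags=0011 → (cmp)
[5] flags=0011 LE?T → r1=0x33
[6] flags=0011 LT?T → r4=0xce
[7] flags=1000 → (cmp)
[8] flags=1000 VC?T → r0=0xe2
[9] flags=1000 CS?F → skip
[10] flags=1000 CC?T → r1=0x39

EXEC = [1,2,5,6,8,10]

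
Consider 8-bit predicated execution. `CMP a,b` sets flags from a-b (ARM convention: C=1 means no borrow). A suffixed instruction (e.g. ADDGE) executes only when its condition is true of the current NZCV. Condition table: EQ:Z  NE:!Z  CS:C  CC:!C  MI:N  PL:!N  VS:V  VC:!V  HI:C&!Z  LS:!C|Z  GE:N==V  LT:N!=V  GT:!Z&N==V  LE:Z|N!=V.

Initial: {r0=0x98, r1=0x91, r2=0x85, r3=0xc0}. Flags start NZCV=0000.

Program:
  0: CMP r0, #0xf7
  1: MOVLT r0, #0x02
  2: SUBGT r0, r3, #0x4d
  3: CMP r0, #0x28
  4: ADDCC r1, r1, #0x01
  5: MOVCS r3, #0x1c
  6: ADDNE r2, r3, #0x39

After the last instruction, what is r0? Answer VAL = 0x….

[0] flags=1000 → (cmp)
[1] flags=1000 LT?T → r0=0x02
[2] flags=1000 GT?F → skip
[3] flags=1000 → (cmp)
[4] flags=1000 CC?T → r1=0x92
[5] flags=1000 CS?F → skip
[6] flags=1000 NE?T → r2=0xf9

VAL = 0x02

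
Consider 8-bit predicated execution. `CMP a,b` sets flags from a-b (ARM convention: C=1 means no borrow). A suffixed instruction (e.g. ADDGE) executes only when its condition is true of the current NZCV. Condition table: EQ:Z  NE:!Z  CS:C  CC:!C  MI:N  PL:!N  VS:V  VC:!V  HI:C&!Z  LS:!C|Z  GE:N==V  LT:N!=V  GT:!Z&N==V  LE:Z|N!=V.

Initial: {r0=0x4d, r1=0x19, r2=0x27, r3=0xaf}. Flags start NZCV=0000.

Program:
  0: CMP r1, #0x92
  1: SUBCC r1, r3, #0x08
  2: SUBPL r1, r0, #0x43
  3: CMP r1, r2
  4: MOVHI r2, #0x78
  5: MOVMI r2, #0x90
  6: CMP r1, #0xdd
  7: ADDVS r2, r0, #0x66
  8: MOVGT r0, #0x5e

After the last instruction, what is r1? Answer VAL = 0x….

VAL = 0xa7

[0] flags=1001 → (cmp)
[1] flags=1001 CC?T → r1=0xa7
[2] flags=1001 PL?F → skip
[3] flags=1010 → (cmp)
[4] flags=1010 HI?T → r2=0x78
[5] flags=1010 MI?T → r2=0x90
[6] flags=1000 → (cmp)
[7] flags=1000 VS?F → skip
[8] flags=1000 GT?F → skip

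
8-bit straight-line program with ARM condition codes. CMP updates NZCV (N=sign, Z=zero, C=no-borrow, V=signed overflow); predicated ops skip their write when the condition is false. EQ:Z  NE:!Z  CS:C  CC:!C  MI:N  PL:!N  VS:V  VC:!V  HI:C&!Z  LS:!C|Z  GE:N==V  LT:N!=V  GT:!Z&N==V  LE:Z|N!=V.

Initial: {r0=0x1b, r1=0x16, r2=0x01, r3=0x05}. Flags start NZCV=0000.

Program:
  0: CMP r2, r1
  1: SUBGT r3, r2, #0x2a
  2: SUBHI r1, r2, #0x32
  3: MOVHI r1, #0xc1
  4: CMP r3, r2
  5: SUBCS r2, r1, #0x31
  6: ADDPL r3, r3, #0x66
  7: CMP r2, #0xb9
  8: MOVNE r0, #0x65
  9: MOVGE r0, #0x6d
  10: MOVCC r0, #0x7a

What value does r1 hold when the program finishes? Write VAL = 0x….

[0] flags=1000 → (cmp)
[1] flags=1000 GT?F → skip
[2] flags=1000 HI?F → skip
[3] flags=1000 HI?F → skip
[4] flags=0010 → (cmp)
[5] flags=0010 CS?T → r2=0xe5
[6] flags=0010 PL?T → r3=0x6b
[7] flags=0010 → (cmp)
[8] flags=0010 NE?T → r0=0x65
[9] flags=0010 GE?T → r0=0x6d
[10] flags=0010 CC?F → skip

VAL = 0x16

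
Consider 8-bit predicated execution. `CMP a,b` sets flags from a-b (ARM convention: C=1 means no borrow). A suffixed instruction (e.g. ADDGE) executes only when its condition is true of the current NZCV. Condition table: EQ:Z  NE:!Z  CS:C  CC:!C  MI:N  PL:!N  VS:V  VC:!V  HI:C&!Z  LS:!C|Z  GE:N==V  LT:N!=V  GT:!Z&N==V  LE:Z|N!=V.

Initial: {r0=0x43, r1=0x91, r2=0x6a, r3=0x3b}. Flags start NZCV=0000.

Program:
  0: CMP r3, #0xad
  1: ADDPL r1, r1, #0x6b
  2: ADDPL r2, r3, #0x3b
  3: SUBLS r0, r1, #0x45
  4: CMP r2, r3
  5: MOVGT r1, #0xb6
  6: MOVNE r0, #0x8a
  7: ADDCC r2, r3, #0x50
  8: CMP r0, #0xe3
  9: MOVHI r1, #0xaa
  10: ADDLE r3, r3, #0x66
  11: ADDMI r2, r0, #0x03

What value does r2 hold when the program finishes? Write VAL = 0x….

VAL = 0x8d

[0] flags=1001 → (cmp)
[1] flags=1001 PL?F → skip
[2] flags=1001 PL?F → skip
[3] flags=1001 LS?T → r0=0x4c
[4] flags=0010 → (cmp)
[5] flags=0010 GT?T → r1=0xb6
[6] flags=0010 NE?T → r0=0x8a
[7] flags=0010 CC?F → skip
[8] flags=1000 → (cmp)
[9] flags=1000 HI?F → skip
[10] flags=1000 LE?T → r3=0xa1
[11] flags=1000 MI?T → r2=0x8d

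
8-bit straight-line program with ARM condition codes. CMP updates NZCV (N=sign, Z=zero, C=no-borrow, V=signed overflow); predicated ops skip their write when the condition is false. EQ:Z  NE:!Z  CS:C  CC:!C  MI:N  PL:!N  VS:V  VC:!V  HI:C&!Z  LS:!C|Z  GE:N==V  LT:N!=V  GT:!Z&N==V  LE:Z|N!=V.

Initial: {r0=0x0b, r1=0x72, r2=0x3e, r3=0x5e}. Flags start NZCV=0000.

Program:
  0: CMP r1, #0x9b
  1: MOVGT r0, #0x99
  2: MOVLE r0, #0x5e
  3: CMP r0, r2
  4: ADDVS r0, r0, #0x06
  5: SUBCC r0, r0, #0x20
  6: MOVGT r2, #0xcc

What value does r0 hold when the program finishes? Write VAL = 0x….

VAL = 0x9f

[0] flags=1001 → (cmp)
[1] flags=1001 GT?T → r0=0x99
[2] flags=1001 LE?F → skip
[3] flags=0011 → (cmp)
[4] flags=0011 VS?T → r0=0x9f
[5] flags=0011 CC?F → skip
[6] flags=0011 GT?F → skip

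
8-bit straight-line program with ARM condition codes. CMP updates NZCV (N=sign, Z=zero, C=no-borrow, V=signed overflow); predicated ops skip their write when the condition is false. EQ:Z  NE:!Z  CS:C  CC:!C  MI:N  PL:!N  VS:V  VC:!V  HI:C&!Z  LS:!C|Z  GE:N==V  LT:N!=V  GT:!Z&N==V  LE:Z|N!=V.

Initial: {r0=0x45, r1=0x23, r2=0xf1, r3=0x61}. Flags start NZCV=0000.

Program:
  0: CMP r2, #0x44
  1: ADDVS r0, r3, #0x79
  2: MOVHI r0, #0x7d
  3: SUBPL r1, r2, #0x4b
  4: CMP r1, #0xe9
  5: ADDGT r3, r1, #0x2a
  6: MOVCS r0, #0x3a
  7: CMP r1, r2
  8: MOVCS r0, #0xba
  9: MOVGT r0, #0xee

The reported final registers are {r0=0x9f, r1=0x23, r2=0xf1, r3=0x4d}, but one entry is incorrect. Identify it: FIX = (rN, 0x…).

0: ✓ CMP  NZCV=1010
1: · ADDVS
2: ✓ MOVHI  r0←0x7d
3: · SUBPL
4: ✓ CMP  NZCV=0000
5: ✓ ADDGT  r3←0x4d
6: · MOVCS
7: ✓ CMP  NZCV=0000
8: · MOVCS
9: ✓ MOVGT  r0←0xee

FIX = (r0, 0xee)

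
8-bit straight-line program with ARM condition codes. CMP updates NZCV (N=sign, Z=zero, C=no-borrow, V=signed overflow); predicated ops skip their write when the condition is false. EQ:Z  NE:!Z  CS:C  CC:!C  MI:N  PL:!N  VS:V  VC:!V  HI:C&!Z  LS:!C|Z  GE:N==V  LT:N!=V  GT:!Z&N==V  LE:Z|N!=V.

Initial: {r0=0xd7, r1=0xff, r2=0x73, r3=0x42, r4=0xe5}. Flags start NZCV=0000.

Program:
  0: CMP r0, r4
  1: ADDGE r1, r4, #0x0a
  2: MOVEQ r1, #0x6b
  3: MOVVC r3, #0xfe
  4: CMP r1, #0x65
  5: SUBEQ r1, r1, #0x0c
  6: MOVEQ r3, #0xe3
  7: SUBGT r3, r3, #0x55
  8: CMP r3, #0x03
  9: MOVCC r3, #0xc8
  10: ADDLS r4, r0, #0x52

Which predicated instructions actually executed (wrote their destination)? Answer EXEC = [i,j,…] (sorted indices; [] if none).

[0] flags=1000 → (cmp)
[1] flags=1000 GE?F → skip
[2] flags=1000 EQ?F → skip
[3] flags=1000 VC?T → r3=0xfe
[4] flags=1010 → (cmp)
[5] flags=1010 EQ?F → skip
[6] flags=1010 EQ?F → skip
[7] flags=1010 GT?F → skip
[8] flags=1010 → (cmp)
[9] flags=1010 CC?F → skip
[10] flags=1010 LS?F → skip

EXEC = [3]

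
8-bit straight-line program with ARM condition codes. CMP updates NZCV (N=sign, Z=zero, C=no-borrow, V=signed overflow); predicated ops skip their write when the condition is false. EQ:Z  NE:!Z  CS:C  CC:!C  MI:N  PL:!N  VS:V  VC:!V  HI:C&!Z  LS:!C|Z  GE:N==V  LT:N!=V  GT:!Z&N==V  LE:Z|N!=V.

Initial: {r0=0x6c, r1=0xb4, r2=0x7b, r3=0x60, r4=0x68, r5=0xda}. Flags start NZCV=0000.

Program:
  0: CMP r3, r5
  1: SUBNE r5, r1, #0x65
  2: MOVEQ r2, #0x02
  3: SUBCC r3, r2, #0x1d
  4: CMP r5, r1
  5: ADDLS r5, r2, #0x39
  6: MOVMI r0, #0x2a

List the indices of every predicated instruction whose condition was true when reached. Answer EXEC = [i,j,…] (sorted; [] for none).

[0] flags=1001 → (cmp)
[1] flags=1001 NE?T → r5=0x4f
[2] flags=1001 EQ?F → skip
[3] flags=1001 CC?T → r3=0x5e
[4] flags=1001 → (cmp)
[5] flags=1001 LS?T → r5=0xb4
[6] flags=1001 MI?T → r0=0x2a

EXEC = [1,3,5,6]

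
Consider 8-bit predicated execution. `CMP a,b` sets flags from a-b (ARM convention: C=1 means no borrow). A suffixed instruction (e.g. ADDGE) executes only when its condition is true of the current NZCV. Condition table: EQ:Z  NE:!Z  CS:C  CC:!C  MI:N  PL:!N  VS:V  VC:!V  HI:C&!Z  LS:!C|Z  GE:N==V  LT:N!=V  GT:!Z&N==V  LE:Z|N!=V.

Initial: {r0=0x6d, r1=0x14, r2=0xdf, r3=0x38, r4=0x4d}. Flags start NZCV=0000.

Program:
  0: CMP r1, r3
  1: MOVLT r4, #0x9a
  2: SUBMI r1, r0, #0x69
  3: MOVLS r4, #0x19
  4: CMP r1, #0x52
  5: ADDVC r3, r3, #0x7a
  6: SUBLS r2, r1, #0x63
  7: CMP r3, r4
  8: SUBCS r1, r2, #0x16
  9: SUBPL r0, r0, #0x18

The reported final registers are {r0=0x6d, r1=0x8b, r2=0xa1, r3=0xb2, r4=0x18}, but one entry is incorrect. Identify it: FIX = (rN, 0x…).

0: ✓ CMP  NZCV=1000
1: ✓ MOVLT  r4←0x9a
2: ✓ SUBMI  r1←0x04
3: ✓ MOVLS  r4←0x19
4: ✓ CMP  NZCV=1000
5: ✓ ADDVC  r3←0xb2
6: ✓ SUBLS  r2←0xa1
7: ✓ CMP  NZCV=1010
8: ✓ SUBCS  r1←0x8b
9: · SUBPL

FIX = (r4, 0x19)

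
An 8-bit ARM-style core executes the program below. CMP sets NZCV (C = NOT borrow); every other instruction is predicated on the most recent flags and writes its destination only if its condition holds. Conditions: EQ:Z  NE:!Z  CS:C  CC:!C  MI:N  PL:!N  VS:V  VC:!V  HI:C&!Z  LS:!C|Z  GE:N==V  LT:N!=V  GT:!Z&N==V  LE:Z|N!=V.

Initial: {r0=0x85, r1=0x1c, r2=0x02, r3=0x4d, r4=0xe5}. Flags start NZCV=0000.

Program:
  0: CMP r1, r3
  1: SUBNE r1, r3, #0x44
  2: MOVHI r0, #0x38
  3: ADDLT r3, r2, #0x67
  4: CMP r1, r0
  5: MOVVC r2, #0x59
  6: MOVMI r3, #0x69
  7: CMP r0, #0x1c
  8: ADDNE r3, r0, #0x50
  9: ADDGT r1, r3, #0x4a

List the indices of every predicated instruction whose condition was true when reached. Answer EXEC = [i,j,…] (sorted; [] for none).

EXEC = [1,3,6,8]

[0] flags=1000 → (cmp)
[1] flags=1000 NE?T → r1=0x09
[2] flags=1000 HI?F → skip
[3] flags=1000 LT?T → r3=0x69
[4] flags=1001 → (cmp)
[5] flags=1001 VC?F → skip
[6] flags=1001 MI?T → r3=0x69
[7] flags=0011 → (cmp)
[8] flags=0011 NE?T → r3=0xd5
[9] flags=0011 GT?F → skip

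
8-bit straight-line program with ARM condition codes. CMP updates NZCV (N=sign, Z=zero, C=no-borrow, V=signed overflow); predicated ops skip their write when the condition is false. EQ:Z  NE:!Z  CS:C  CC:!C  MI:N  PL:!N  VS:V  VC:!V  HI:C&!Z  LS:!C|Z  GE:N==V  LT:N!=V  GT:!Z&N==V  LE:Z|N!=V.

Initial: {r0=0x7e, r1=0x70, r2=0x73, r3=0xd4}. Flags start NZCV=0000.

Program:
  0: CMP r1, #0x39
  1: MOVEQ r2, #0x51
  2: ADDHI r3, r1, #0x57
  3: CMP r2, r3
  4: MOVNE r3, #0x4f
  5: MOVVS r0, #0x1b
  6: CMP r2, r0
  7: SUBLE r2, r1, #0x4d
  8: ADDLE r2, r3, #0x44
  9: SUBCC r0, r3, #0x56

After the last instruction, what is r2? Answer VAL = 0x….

[0] flags=0010 → (cmp)
[1] flags=0010 EQ?F → skip
[2] flags=0010 HI?T → r3=0xc7
[3] flags=1001 → (cmp)
[4] flags=1001 NE?T → r3=0x4f
[5] flags=1001 VS?T → r0=0x1b
[6] flags=0010 → (cmp)
[7] flags=0010 LE?F → skip
[8] flags=0010 LE?F → skip
[9] flags=0010 CC?F → skip

VAL = 0x73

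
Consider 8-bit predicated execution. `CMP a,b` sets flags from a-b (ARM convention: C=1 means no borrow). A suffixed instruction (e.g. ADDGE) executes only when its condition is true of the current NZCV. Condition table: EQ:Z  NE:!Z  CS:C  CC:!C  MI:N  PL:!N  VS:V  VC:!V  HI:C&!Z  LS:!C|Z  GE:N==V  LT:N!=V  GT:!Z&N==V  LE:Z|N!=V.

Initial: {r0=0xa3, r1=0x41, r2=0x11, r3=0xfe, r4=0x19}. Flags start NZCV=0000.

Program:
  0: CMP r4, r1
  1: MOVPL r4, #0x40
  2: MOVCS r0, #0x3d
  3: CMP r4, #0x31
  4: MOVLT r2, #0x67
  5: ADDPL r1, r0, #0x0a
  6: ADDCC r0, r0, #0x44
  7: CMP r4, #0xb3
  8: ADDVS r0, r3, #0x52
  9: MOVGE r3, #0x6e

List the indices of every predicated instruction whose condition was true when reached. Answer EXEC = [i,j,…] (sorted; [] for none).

[0] flags=1000 → (cmp)
[1] flags=1000 PL?F → skip
[2] flags=1000 CS?F → skip
[3] flags=1000 → (cmp)
[4] flags=1000 LT?T → r2=0x67
[5] flags=1000 PL?F → skip
[6] flags=1000 CC?T → r0=0xe7
[7] flags=0000 → (cmp)
[8] flags=0000 VS?F → skip
[9] flags=0000 GE?T → r3=0x6e

EXEC = [4,6,9]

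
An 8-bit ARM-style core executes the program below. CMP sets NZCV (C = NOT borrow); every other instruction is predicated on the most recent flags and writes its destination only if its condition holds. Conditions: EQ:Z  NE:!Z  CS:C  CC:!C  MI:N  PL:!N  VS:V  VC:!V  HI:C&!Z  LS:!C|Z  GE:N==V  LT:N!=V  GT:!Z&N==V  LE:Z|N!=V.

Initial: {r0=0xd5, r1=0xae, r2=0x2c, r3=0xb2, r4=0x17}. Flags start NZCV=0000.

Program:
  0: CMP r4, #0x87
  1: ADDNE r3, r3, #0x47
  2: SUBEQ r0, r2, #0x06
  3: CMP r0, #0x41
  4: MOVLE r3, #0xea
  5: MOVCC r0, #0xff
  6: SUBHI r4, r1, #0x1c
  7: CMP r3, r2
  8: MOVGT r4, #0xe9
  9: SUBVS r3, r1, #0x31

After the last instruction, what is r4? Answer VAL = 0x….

0: ✓ CMP  NZCV=1001
1: ✓ ADDNE  r3←0xf9
2: · SUBEQ
3: ✓ CMP  NZCV=1010
4: ✓ MOVLE  r3←0xea
5: · MOVCC
6: ✓ SUBHI  r4←0x92
7: ✓ CMP  NZCV=1010
8: · MOVGT
9: · SUBVS

VAL = 0x92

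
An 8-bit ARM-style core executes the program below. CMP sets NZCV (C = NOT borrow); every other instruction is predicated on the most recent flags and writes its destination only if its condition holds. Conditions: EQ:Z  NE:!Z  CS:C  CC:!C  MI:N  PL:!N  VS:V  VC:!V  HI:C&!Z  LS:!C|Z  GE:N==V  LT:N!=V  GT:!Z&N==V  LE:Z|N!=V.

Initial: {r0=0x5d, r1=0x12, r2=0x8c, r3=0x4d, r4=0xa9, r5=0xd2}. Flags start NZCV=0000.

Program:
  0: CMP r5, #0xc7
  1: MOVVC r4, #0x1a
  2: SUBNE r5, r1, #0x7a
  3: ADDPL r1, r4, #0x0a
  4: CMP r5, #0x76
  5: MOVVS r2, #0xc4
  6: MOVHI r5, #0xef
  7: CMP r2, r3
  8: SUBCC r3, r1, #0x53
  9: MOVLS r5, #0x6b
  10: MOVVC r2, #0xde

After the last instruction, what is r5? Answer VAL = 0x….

0: ✓ CMP  NZCV=0010
1: ✓ MOVVC  r4←0x1a
2: ✓ SUBNE  r5←0x98
3: ✓ ADDPL  r1←0x24
4: ✓ CMP  NZCV=0011
5: ✓ MOVVS  r2←0xc4
6: ✓ MOVHI  r5←0xef
7: ✓ CMP  NZCV=0011
8: · SUBCC
9: · MOVLS
10: · MOVVC

VAL = 0xef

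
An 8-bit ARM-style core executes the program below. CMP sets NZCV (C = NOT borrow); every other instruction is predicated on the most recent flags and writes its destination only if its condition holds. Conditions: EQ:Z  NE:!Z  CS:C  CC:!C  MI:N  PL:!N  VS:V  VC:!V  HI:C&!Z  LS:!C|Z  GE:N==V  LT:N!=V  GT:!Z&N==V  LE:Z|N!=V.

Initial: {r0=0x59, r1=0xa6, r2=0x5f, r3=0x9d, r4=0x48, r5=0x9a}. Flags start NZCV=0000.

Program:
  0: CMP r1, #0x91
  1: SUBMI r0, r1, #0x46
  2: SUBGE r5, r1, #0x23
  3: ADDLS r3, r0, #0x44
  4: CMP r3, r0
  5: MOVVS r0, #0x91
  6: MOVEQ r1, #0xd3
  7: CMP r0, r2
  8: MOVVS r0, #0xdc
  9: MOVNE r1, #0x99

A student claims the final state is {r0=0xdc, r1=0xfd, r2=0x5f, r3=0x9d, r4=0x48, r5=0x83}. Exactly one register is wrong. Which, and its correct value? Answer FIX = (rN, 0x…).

0: ✓ CMP  NZCV=0010
1: · SUBMI
2: ✓ SUBGE  r5←0x83
3: · ADDLS
4: ✓ CMP  NZCV=0011
5: ✓ MOVVS  r0←0x91
6: · MOVEQ
7: ✓ CMP  NZCV=0011
8: ✓ MOVVS  r0←0xdc
9: ✓ MOVNE  r1←0x99

FIX = (r1, 0x99)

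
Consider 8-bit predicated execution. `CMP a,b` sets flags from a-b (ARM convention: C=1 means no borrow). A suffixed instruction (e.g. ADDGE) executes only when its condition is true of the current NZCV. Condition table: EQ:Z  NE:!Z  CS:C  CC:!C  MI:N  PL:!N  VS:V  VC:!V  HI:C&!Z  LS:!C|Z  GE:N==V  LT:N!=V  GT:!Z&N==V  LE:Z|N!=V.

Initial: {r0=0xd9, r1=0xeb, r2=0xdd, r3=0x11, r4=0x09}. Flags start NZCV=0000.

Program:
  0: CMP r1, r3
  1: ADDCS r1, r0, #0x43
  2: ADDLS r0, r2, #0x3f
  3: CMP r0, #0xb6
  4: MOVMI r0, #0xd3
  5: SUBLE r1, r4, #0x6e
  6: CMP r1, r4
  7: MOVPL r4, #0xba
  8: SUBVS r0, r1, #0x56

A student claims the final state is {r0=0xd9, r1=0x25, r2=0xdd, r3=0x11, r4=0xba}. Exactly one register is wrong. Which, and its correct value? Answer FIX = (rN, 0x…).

FIX = (r1, 0x1c)

0: ✓ CMP  NZCV=1010
1: ✓ ADDCS  r1←0x1c
2: · ADDLS
3: ✓ CMP  NZCV=0010
4: · MOVMI
5: · SUBLE
6: ✓ CMP  NZCV=0010
7: ✓ MOVPL  r4←0xba
8: · SUBVS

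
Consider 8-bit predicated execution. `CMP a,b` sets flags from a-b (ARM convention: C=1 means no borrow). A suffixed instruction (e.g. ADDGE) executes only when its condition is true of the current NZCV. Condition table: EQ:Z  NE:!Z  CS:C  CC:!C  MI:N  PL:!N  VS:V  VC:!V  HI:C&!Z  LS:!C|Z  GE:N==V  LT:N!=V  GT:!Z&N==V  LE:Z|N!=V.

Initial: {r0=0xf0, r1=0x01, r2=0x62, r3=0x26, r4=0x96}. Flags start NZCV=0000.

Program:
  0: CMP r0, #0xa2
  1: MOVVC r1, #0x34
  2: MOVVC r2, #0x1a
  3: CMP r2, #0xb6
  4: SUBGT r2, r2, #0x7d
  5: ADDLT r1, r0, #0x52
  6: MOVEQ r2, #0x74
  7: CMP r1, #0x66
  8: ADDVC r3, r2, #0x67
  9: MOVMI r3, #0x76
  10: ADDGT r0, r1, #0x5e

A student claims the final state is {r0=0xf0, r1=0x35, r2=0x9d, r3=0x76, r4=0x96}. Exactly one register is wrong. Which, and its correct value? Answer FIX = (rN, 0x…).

[0] flags=0010 → (cmp)
[1] flags=0010 VC?T → r1=0x34
[2] flags=0010 VC?T → r2=0x1a
[3] flags=0000 → (cmp)
[4] flags=0000 GT?T → r2=0x9d
[5] flags=0000 LT?F → skip
[6] flags=0000 EQ?F → skip
[7] flags=1000 → (cmp)
[8] flags=1000 VC?T → r3=0x04
[9] flags=1000 MI?T → r3=0x76
[10] flags=1000 GT?F → skip

FIX = (r1, 0x34)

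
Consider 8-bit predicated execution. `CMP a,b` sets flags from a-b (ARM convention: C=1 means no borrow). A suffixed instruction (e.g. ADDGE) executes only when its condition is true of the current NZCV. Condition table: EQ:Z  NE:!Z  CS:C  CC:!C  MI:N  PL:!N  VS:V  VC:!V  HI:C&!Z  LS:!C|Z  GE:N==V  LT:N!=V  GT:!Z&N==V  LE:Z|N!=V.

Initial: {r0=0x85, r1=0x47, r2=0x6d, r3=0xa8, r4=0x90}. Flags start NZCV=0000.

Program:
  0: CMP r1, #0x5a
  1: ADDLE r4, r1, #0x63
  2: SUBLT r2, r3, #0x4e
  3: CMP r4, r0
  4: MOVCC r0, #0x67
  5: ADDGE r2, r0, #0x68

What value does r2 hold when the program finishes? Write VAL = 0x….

VAL = 0xed

0: ✓ CMP  NZCV=1000
1: ✓ ADDLE  r4←0xaa
2: ✓ SUBLT  r2←0x5a
3: ✓ CMP  NZCV=0010
4: · MOVCC
5: ✓ ADDGE  r2←0xed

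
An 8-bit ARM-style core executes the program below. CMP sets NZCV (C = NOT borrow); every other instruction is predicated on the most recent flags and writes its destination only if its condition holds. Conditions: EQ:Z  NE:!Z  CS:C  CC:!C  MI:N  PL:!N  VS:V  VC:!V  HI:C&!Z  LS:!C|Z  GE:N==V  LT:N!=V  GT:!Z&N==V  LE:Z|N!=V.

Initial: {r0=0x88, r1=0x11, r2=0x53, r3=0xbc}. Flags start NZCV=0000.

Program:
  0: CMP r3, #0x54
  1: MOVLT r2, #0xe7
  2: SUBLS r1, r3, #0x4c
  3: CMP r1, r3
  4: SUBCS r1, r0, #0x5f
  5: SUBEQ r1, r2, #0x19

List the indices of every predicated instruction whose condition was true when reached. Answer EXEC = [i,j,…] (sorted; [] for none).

EXEC = [1]

0: ✓ CMP  NZCV=0011
1: ✓ MOVLT  r2←0xe7
2: · SUBLS
3: ✓ CMP  NZCV=0000
4: · SUBCS
5: · SUBEQ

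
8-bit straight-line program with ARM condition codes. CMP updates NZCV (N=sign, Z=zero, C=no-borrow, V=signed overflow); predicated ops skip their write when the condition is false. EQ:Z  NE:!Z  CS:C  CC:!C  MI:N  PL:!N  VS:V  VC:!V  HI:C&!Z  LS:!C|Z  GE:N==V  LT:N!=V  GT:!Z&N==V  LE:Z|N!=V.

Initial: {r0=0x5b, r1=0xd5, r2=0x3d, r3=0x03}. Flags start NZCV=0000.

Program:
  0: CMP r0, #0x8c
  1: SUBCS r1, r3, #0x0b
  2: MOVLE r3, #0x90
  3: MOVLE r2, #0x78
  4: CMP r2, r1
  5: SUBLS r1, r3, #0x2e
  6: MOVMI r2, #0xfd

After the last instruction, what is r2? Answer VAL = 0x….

0: ✓ CMP  NZCV=1001
1: · SUBCS
2: · MOVLE
3: · MOVLE
4: ✓ CMP  NZCV=0000
5: ✓ SUBLS  r1←0xd5
6: · MOVMI

VAL = 0x3d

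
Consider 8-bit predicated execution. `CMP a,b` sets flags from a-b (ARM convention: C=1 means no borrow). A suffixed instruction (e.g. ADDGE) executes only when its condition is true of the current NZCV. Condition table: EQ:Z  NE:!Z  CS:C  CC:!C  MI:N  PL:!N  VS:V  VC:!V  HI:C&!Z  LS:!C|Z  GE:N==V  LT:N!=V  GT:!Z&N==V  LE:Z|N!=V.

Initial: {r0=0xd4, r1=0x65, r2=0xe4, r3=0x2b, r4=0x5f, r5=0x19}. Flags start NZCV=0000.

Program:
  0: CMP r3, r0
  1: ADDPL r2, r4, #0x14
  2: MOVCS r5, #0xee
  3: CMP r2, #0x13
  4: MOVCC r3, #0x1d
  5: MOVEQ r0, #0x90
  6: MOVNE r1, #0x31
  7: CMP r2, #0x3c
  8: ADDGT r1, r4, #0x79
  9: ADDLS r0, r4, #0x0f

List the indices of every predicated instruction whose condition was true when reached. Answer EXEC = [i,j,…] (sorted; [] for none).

EXEC = [1,6,8]

0: ✓ CMP  NZCV=0000
1: ✓ ADDPL  r2←0x73
2: · MOVCS
3: ✓ CMP  NZCV=0010
4: · MOVCC
5: · MOVEQ
6: ✓ MOVNE  r1←0x31
7: ✓ CMP  NZCV=0010
8: ✓ ADDGT  r1←0xd8
9: · ADDLS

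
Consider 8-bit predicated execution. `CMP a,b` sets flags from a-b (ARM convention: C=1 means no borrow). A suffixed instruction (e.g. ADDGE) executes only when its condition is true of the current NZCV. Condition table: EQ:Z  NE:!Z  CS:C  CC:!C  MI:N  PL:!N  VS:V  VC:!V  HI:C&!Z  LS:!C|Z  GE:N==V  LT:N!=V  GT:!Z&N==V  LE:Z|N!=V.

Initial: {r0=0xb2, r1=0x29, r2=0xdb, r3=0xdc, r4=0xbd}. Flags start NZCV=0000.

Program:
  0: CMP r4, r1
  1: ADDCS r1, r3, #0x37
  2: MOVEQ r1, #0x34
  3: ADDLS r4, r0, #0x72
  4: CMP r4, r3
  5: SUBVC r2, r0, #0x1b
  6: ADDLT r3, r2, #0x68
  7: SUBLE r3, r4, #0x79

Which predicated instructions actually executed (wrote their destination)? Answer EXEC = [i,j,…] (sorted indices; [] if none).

0: ✓ CMP  NZCV=1010
1: ✓ ADDCS  r1←0x13
2: · MOVEQ
3: · ADDLS
4: ✓ CMP  NZCV=1000
5: ✓ SUBVC  r2←0x97
6: ✓ ADDLT  r3←0xff
7: ✓ SUBLE  r3←0x44

EXEC = [1,5,6,7]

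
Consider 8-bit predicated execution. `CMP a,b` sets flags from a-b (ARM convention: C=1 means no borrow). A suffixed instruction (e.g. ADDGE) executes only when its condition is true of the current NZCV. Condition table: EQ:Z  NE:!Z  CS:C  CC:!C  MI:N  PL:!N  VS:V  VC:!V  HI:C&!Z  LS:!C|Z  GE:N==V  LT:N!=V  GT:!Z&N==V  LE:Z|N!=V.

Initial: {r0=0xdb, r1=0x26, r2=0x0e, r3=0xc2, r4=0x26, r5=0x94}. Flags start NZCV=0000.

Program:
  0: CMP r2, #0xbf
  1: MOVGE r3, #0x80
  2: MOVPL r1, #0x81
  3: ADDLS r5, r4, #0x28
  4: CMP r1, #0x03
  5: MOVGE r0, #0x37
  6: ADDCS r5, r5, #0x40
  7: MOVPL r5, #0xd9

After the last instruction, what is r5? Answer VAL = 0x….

VAL = 0xd9

[0] flags=0000 → (cmp)
[1] flags=0000 GE?T → r3=0x80
[2] flags=0000 PL?T → r1=0x81
[3] flags=0000 LS?T → r5=0x4e
[4] flags=0011 → (cmp)
[5] flags=0011 GE?F → skip
[6] flags=0011 CS?T → r5=0x8e
[7] flags=0011 PL?T → r5=0xd9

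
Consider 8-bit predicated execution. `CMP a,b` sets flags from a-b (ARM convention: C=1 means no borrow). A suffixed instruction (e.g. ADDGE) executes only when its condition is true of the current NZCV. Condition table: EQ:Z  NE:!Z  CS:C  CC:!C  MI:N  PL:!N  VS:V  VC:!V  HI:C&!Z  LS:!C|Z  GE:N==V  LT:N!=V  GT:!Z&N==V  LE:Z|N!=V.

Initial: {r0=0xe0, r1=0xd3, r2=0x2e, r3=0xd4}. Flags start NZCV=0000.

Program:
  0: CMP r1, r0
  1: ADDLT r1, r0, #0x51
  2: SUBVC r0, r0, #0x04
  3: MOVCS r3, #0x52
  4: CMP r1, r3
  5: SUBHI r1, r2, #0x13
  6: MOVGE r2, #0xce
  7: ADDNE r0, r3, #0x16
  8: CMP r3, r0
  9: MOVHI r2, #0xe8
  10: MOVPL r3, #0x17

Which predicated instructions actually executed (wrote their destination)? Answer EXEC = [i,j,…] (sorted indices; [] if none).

[0] flags=1000 → (cmp)
[1] flags=1000 LT?T → r1=0x31
[2] flags=1000 VC?T → r0=0xdc
[3] flags=1000 CS?F → skip
[4] flags=0000 → (cmp)
[5] flags=0000 HI?F → skip
[6] flags=0000 GE?T → r2=0xce
[7] flags=0000 NE?T → r0=0xea
[8] flags=1000 → (cmp)
[9] flags=1000 HI?F → skip
[10] flags=1000 PL?F → skip

EXEC = [1,2,6,7]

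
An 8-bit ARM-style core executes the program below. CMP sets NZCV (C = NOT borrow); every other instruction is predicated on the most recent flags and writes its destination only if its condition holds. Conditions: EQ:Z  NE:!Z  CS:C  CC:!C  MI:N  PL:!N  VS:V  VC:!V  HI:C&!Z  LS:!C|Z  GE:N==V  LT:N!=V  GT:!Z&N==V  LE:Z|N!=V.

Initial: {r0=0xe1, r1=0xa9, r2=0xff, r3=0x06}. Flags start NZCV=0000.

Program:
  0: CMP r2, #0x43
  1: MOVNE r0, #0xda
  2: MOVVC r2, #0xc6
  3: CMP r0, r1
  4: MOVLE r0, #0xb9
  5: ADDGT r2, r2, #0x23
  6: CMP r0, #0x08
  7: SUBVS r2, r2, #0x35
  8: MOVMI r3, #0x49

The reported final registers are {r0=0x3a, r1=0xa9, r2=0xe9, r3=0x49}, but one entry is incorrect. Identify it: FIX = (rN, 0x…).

[0] flags=1010 → (cmp)
[1] flags=1010 NE?T → r0=0xda
[2] flags=1010 VC?T → r2=0xc6
[3] flags=0010 → (cmp)
[4] flags=0010 LE?F → skip
[5] flags=0010 GT?T → r2=0xe9
[6] flags=1010 → (cmp)
[7] flags=1010 VS?F → skip
[8] flags=1010 MI?T → r3=0x49

FIX = (r0, 0xda)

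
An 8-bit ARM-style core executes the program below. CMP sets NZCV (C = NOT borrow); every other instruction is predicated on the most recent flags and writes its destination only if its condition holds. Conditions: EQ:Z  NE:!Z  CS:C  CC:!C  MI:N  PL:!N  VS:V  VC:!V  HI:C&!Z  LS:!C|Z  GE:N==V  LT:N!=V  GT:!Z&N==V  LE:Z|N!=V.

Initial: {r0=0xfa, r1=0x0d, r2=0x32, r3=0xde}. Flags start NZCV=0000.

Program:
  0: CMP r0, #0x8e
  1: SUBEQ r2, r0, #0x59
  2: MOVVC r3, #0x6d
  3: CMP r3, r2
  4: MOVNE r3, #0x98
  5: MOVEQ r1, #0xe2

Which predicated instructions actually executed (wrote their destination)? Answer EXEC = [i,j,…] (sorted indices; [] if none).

EXEC = [2,4]

0: ✓ CMP  NZCV=0010
1: · SUBEQ
2: ✓ MOVVC  r3←0x6d
3: ✓ CMP  NZCV=0010
4: ✓ MOVNE  r3←0x98
5: · MOVEQ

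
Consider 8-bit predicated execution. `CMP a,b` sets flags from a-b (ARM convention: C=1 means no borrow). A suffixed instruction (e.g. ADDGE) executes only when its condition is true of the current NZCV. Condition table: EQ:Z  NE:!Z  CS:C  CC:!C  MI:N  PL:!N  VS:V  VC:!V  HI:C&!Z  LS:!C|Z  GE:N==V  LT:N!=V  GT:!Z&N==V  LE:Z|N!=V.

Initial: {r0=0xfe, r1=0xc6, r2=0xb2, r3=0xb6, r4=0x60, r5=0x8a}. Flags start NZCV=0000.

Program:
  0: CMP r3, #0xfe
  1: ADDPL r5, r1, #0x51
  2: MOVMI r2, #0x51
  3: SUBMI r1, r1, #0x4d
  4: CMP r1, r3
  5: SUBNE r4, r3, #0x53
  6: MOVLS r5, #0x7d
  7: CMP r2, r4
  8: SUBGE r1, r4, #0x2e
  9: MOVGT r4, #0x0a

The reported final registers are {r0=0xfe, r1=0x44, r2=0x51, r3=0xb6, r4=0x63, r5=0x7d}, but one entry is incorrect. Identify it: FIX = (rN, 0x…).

FIX = (r1, 0x79)

[0] flags=1000 → (cmp)
[1] flags=1000 PL?F → skip
[2] flags=1000 MI?T → r2=0x51
[3] flags=1000 MI?T → r1=0x79
[4] flags=1001 → (cmp)
[5] flags=1001 NE?T → r4=0x63
[6] flags=1001 LS?T → r5=0x7d
[7] flags=1000 → (cmp)
[8] flags=1000 GE?F → skip
[9] flags=1000 GT?F → skip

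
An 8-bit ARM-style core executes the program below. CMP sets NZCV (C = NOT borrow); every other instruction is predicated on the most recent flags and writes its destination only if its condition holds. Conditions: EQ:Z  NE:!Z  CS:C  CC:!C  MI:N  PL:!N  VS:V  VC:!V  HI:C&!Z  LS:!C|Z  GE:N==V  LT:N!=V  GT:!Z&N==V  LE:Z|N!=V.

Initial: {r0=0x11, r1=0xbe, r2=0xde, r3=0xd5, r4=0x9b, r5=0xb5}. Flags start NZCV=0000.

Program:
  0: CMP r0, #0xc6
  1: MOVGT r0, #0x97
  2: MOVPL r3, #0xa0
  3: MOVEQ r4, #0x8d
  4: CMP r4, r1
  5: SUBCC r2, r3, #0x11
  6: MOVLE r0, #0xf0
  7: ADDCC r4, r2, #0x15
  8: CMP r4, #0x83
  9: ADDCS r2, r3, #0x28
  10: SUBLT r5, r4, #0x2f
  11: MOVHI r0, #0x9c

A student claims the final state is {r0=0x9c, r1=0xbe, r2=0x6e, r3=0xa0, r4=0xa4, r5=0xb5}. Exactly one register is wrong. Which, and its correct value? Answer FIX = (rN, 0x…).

0: ✓ CMP  NZCV=0000
1: ✓ MOVGT  r0←0x97
2: ✓ MOVPL  r3←0xa0
3: · MOVEQ
4: ✓ CMP  NZCV=1000
5: ✓ SUBCC  r2←0x8f
6: ✓ MOVLE  r0←0xf0
7: ✓ ADDCC  r4←0xa4
8: ✓ CMP  NZCV=0010
9: ✓ ADDCS  r2←0xc8
10: · SUBLT
11: ✓ MOVHI  r0←0x9c

FIX = (r2, 0xc8)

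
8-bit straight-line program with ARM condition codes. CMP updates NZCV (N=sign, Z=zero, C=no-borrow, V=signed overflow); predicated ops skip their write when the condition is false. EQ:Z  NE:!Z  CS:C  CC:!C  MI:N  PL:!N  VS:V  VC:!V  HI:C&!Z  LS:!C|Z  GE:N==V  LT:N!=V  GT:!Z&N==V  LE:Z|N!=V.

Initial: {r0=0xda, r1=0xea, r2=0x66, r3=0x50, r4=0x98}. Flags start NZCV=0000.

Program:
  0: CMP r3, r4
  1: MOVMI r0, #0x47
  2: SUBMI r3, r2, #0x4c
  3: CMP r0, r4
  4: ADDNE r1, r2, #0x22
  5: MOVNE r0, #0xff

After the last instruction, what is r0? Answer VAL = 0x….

VAL = 0xff

[0] flags=1001 → (cmp)
[1] flags=1001 MI?T → r0=0x47
[2] flags=1001 MI?T → r3=0x1a
[3] flags=1001 → (cmp)
[4] flags=1001 NE?T → r1=0x88
[5] flags=1001 NE?T → r0=0xff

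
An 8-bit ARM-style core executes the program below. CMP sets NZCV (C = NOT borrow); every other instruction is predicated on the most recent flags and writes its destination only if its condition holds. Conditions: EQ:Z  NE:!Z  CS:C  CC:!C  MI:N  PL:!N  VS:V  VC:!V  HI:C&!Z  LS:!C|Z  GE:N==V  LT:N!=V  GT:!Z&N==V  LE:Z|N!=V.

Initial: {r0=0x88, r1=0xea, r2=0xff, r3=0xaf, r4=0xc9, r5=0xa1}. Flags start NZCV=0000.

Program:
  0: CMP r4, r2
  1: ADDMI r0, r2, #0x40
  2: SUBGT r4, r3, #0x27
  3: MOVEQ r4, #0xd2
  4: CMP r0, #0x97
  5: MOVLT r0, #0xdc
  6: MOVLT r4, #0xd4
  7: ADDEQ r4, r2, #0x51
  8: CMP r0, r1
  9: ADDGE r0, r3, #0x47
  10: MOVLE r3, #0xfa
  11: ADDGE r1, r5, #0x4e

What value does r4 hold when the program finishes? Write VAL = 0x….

[0] flags=1000 → (cmp)
[1] flags=1000 MI?T → r0=0x3f
[2] flags=1000 GT?F → skip
[3] flags=1000 EQ?F → skip
[4] flags=1001 → (cmp)
[5] flags=1001 LT?F → skip
[6] flags=1001 LT?F → skip
[7] flags=1001 EQ?F → skip
[8] flags=0000 → (cmp)
[9] flags=0000 GE?T → r0=0xf6
[10] flags=0000 LE?F → skip
[11] flags=0000 GE?T → r1=0xef

VAL = 0xc9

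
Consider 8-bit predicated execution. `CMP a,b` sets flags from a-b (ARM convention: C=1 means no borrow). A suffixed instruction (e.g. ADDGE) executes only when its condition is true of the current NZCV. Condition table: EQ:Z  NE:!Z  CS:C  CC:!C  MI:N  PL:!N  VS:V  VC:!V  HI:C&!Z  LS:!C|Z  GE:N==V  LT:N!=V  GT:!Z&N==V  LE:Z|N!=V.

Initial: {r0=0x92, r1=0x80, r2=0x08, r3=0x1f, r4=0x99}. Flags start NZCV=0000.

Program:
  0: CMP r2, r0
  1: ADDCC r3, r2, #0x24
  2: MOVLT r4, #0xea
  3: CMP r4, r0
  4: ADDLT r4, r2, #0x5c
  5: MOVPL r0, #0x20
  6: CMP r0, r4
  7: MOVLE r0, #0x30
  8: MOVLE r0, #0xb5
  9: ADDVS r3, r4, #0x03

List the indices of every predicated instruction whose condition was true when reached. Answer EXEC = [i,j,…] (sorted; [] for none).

EXEC = [1,5,9]

[0] flags=0000 → (cmp)
[1] flags=0000 CC?T → r3=0x2c
[2] flags=0000 LT?F → skip
[3] flags=0010 → (cmp)
[4] flags=0010 LT?F → skip
[5] flags=0010 PL?T → r0=0x20
[6] flags=1001 → (cmp)
[7] flags=1001 LE?F → skip
[8] flags=1001 LE?F → skip
[9] flags=1001 VS?T → r3=0x9c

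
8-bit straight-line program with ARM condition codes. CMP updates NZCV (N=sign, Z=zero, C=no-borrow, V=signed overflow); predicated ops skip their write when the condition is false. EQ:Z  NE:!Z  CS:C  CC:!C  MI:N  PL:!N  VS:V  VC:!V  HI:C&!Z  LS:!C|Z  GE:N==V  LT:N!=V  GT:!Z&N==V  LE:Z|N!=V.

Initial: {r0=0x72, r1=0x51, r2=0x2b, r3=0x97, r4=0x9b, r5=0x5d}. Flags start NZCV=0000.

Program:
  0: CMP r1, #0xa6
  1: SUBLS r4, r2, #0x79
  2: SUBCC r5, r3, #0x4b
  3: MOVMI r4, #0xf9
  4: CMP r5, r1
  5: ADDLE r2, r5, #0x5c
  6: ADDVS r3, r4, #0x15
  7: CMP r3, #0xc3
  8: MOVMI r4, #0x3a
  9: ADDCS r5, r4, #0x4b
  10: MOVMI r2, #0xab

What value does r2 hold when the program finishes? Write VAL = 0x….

VAL = 0xab

0: ✓ CMP  NZCV=1001
1: ✓ SUBLS  r4←0xb2
2: ✓ SUBCC  r5←0x4c
3: ✓ MOVMI  r4←0xf9
4: ✓ CMP  NZCV=1000
5: ✓ ADDLE  r2←0xa8
6: · ADDVS
7: ✓ CMP  NZCV=1000
8: ✓ MOVMI  r4←0x3a
9: · ADDCS
10: ✓ MOVMI  r2←0xab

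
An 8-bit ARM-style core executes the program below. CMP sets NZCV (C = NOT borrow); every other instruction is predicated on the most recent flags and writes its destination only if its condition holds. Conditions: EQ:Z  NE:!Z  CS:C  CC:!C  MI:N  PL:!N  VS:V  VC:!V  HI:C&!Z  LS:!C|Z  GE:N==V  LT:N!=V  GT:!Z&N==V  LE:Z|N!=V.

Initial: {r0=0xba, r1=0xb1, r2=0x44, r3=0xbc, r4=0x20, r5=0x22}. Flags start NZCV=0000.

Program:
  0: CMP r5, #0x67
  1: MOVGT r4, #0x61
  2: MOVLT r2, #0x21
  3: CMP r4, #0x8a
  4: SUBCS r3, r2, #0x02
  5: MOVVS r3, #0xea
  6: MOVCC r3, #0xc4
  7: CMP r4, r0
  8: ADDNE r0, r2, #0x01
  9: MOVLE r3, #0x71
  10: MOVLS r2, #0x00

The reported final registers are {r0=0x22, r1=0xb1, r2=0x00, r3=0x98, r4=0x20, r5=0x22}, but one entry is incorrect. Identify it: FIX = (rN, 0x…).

0: ✓ CMP  NZCV=1000
1: · MOVGT
2: ✓ MOVLT  r2←0x21
3: ✓ CMP  NZCV=1001
4: · SUBCS
5: ✓ MOVVS  r3←0xea
6: ✓ MOVCC  r3←0xc4
7: ✓ CMP  NZCV=0000
8: ✓ ADDNE  r0←0x22
9: · MOVLE
10: ✓ MOVLS  r2←0x00

FIX = (r3, 0xc4)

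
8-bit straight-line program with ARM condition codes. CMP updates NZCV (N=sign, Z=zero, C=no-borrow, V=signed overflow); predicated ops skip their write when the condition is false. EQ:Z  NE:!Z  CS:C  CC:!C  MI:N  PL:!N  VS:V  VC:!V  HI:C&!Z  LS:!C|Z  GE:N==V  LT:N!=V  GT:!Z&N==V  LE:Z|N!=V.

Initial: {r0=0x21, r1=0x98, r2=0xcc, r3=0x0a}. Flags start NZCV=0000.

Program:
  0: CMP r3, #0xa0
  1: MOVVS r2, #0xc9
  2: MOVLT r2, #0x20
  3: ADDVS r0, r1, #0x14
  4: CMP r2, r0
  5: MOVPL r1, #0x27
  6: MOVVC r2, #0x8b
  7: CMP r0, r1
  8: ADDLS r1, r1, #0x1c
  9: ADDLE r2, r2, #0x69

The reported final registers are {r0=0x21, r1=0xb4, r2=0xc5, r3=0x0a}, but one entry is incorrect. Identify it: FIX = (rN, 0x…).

0: ✓ CMP  NZCV=0000
1: · MOVVS
2: · MOVLT
3: · ADDVS
4: ✓ CMP  NZCV=1010
5: · MOVPL
6: ✓ MOVVC  r2←0x8b
7: ✓ CMP  NZCV=1001
8: ✓ ADDLS  r1←0xb4
9: · ADDLE

FIX = (r2, 0x8b)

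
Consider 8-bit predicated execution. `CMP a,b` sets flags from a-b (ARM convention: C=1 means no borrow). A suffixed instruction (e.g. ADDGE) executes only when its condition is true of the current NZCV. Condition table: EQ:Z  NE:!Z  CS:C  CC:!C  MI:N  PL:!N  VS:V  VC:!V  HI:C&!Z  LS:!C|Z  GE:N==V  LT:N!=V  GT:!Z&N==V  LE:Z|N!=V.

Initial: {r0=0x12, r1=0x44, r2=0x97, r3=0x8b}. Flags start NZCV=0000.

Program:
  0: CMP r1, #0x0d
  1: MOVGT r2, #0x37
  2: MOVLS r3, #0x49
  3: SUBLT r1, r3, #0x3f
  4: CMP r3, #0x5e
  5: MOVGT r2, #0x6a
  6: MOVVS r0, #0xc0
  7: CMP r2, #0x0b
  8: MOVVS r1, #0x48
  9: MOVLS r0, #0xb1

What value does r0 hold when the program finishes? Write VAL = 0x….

VAL = 0xc0

[0] flags=0010 → (cmp)
[1] flags=0010 GT?T → r2=0x37
[2] flags=0010 LS?F → skip
[3] flags=0010 LT?F → skip
[4] flags=0011 → (cmp)
[5] flags=0011 GT?F → skip
[6] flags=0011 VS?T → r0=0xc0
[7] flags=0010 → (cmp)
[8] flags=0010 VS?F → skip
[9] flags=0010 LS?F → skip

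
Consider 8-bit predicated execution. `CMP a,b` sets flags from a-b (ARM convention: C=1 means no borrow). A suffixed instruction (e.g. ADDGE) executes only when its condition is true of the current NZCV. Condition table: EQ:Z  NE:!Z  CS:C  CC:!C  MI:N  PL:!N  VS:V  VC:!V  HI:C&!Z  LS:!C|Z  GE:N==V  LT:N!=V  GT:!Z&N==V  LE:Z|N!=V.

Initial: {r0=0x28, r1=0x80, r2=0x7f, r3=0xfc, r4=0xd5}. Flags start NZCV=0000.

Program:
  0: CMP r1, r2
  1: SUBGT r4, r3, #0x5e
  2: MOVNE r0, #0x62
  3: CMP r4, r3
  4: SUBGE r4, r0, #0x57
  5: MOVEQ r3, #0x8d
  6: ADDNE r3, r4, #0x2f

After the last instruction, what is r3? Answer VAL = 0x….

VAL = 0x04

0: ✓ CMP  NZCV=0011
1: · SUBGT
2: ✓ MOVNE  r0←0x62
3: ✓ CMP  NZCV=1000
4: · SUBGE
5: · MOVEQ
6: ✓ ADDNE  r3←0x04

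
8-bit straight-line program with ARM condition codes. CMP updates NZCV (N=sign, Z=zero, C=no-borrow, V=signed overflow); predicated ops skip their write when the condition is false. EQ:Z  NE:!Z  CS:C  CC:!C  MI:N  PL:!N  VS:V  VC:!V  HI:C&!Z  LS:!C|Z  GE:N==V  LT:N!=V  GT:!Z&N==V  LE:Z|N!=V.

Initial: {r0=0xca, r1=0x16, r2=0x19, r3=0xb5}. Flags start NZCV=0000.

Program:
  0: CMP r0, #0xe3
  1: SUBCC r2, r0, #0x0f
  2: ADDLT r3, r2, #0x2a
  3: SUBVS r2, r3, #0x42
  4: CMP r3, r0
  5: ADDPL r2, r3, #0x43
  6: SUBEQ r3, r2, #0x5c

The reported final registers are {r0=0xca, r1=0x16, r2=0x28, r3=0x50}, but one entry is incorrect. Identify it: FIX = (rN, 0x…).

0: ✓ CMP  NZCV=1000
1: ✓ SUBCC  r2←0xbb
2: ✓ ADDLT  r3←0xe5
3: · SUBVS
4: ✓ CMP  NZCV=0010
5: ✓ ADDPL  r2←0x28
6: · SUBEQ

FIX = (r3, 0xe5)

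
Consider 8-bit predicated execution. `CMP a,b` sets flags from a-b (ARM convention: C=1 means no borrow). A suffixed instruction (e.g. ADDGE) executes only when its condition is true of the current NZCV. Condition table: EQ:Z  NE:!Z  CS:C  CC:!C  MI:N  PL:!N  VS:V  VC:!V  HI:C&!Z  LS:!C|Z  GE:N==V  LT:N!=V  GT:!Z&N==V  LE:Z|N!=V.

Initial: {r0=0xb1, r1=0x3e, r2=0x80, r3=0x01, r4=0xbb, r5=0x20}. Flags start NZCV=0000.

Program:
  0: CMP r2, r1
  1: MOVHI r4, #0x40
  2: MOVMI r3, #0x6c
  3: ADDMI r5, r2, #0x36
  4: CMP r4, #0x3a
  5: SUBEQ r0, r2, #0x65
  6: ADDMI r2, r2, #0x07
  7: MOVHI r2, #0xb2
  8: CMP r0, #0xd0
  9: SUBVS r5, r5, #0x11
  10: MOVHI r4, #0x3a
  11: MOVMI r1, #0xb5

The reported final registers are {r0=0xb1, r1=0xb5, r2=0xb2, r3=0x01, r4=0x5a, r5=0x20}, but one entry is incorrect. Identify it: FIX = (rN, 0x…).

[0] flags=0011 → (cmp)
[1] flags=0011 HI?T → r4=0x40
[2] flags=0011 MI?F → skip
[3] flags=0011 MI?F → skip
[4] flags=0010 → (cmp)
[5] flags=0010 EQ?F → skip
[6] flags=0010 MI?F → skip
[7] flags=0010 HI?T → r2=0xb2
[8] flags=1000 → (cmp)
[9] flags=1000 VS?F → skip
[10] flags=1000 HI?F → skip
[11] flags=1000 MI?T → r1=0xb5

FIX = (r4, 0x40)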